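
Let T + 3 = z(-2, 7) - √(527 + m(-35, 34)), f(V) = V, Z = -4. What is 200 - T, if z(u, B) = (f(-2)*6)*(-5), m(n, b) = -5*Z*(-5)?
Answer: 143 + √427 ≈ 163.66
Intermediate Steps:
m(n, b) = -100 (m(n, b) = -5*(-4)*(-5) = 20*(-5) = -100)
z(u, B) = 60 (z(u, B) = -2*6*(-5) = -12*(-5) = 60)
T = 57 - √427 (T = -3 + (60 - √(527 - 100)) = -3 + (60 - √427) = 57 - √427 ≈ 36.336)
200 - T = 200 - (57 - √427) = 200 + (-57 + √427) = 143 + √427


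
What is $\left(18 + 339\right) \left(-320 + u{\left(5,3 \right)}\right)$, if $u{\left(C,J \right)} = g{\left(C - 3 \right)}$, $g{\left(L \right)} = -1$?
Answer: $-114597$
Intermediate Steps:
$u{\left(C,J \right)} = -1$
$\left(18 + 339\right) \left(-320 + u{\left(5,3 \right)}\right) = \left(18 + 339\right) \left(-320 - 1\right) = 357 \left(-321\right) = -114597$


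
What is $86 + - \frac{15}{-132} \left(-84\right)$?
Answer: $\frac{841}{11} \approx 76.455$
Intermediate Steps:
$86 + - \frac{15}{-132} \left(-84\right) = 86 + \left(-15\right) \left(- \frac{1}{132}\right) \left(-84\right) = 86 + \frac{5}{44} \left(-84\right) = 86 - \frac{105}{11} = \frac{841}{11}$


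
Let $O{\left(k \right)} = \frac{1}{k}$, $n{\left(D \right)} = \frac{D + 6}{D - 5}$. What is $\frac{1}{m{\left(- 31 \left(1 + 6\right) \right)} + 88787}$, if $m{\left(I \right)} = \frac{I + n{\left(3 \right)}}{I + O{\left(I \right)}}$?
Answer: $\frac{94180}{8362055791} \approx 1.1263 \cdot 10^{-5}$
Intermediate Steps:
$n{\left(D \right)} = \frac{6 + D}{-5 + D}$
$m{\left(I \right)} = \frac{- \frac{9}{2} + I}{I + \frac{1}{I}}$ ($m{\left(I \right)} = \frac{I + \frac{6 + 3}{-5 + 3}}{I + \frac{1}{I}} = \frac{I + \frac{1}{-2} \cdot 9}{I + \frac{1}{I}} = \frac{I - \frac{9}{2}}{I + \frac{1}{I}} = \frac{- \frac{9}{2} + I}{I + \frac{1}{I}}$)
$\frac{1}{m{\left(- 31 \left(1 + 6\right) \right)} + 88787} = \frac{1}{\frac{- 31 \left(1 + 6\right) \left(-9 + 2 \left(- 31 \left(1 + 6\right)\right)\right)}{2 \left(1 + \left(- 31 \left(1 + 6\right)\right)^{2}\right)} + 88787} = \frac{1}{\frac{\left(-31\right) 7 \left(-9 + 2 \left(\left(-31\right) 7\right)\right)}{2 \left(1 + \left(\left(-31\right) 7\right)^{2}\right)} + 88787} = \frac{1}{\frac{1}{2} \left(-217\right) \frac{1}{1 + \left(-217\right)^{2}} \left(-9 + 2 \left(-217\right)\right) + 88787} = \frac{1}{\frac{1}{2} \left(-217\right) \frac{1}{1 + 47089} \left(-9 - 434\right) + 88787} = \frac{1}{\frac{1}{2} \left(-217\right) \frac{1}{47090} \left(-443\right) + 88787} = \frac{1}{\frac{96131}{94180} + 88787} = \frac{1}{\frac{8362055791}{94180}} = \frac{94180}{8362055791}$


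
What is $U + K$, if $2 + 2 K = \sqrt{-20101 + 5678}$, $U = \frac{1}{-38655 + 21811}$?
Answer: $- \frac{16845}{16844} + \frac{i \sqrt{14423}}{2} \approx -1.0001 + 60.048 i$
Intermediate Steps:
$U = - \frac{1}{16844}$ ($U = \frac{1}{-16844} = - \frac{1}{16844} \approx -5.9368 \cdot 10^{-5}$)
$K = -1 + \frac{i \sqrt{14423}}{2}$ ($K = -1 + \frac{\sqrt{-20101 + 5678}}{2} = -1 + \frac{\sqrt{-14423}}{2} = -1 + \frac{i \sqrt{14423}}{2} \approx -1.0 + 60.048 i$)
$U + K = - \frac{1}{16844} - \left(1 - \frac{i \sqrt{14423}}{2}\right) = - \frac{16845}{16844} + \frac{i \sqrt{14423}}{2}$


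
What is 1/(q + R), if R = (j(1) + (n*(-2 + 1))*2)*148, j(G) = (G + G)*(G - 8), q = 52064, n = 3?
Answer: 1/49104 ≈ 2.0365e-5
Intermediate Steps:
j(G) = 2*G*(-8 + G) (j(G) = (2*G)*(-8 + G) = 2*G*(-8 + G))
R = -2960 (R = (2*1*(-8 + 1) + (3*(-2 + 1))*2)*148 = (2*1*(-7) + (3*(-1))*2)*148 = (-14 - 3*2)*148 = (-14 - 6)*148 = -20*148 = -2960)
1/(q + R) = 1/(52064 - 2960) = 1/49104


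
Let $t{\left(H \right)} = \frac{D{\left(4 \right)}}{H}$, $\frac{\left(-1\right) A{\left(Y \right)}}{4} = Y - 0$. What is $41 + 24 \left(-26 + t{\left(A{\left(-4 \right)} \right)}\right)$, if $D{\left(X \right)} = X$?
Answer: $-577$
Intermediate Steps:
$A{\left(Y \right)} = - 4 Y$ ($A{\left(Y \right)} = - 4 \left(Y - 0\right) = - 4 \left(Y + 0\right) = - 4 Y$)
$t{\left(H \right)} = \frac{4}{H}$
$41 + 24 \left(-26 + t{\left(A{\left(-4 \right)} \right)}\right) = 41 + 24 \left(-26 + \frac{4}{\left(-4\right) \left(-4\right)}\right) = 41 + 24 \left(-26 + \frac{4}{16}\right) = 41 + 24 \left(-26 + 4 \cdot \frac{1}{16}\right) = 41 + 24 \left(-26 + \frac{1}{4}\right) = 41 + 24 \left(- \frac{103}{4}\right) = 41 - 618 = -577$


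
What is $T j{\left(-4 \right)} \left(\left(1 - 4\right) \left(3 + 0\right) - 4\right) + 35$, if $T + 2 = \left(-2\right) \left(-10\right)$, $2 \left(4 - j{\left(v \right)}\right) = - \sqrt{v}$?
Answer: $-901 - 234 i \approx -901.0 - 234.0 i$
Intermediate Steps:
$j{\left(v \right)} = 4 + \frac{\sqrt{v}}{2}$ ($j{\left(v \right)} = 4 - \frac{\left(-1\right) \sqrt{v}}{2} = 4 + \frac{\sqrt{v}}{2}$)
$T = 18$ ($T = -2 - -20 = -2 + 20 = 18$)
$T j{\left(-4 \right)} \left(\left(1 - 4\right) \left(3 + 0\right) - 4\right) + 35 = 18 \left(4 + \frac{\sqrt{-4}}{2}\right) \left(\left(1 - 4\right) \left(3 + 0\right) - 4\right) + 35 = 18 \left(4 + \frac{2 i}{2}\right) \left(\left(-3\right) 3 - 4\right) + 35 = 18 \left(4 + i\right) \left(-9 - 4\right) + 35 = 18 \left(4 + i\right) \left(-13\right) + 35 = 18 \left(-52 - 13 i\right) + 35 = \left(-936 - 234 i\right) + 35 = -901 - 234 i$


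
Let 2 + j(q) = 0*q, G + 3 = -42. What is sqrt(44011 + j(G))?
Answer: sqrt(44009) ≈ 209.78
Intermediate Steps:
G = -45 (G = -3 - 42 = -45)
j(q) = -2 (j(q) = -2 + 0*q = -2 + 0 = -2)
sqrt(44011 + j(G)) = sqrt(44011 - 2) = sqrt(44009)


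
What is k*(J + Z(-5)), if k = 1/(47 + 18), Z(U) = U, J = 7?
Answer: 2/65 ≈ 0.030769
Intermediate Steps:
k = 1/65 ≈ 0.015385
k*(J + Z(-5)) = (7 - 5)/65 = (1/65)*2 = 2/65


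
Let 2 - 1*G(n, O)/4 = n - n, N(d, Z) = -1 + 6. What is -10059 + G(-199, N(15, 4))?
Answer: -10051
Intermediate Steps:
N(d, Z) = 5
G(n, O) = 8 (G(n, O) = 8 - 4*(n - n) = 8 - 4*0 = 8 + 0 = 8)
-10059 + G(-199, N(15, 4)) = -10059 + 8 = -10051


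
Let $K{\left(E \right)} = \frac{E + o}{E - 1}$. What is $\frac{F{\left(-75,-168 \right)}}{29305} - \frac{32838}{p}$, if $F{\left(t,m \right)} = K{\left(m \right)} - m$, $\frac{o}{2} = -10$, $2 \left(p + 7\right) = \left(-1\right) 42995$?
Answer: $\frac{65298508528}{42600801581} \approx 1.5328$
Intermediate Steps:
$p = - \frac{43009}{2}$ ($p = -7 + \frac{\left(-1\right) 42995}{2} = -7 + \frac{1}{2} \left(-42995\right) = -7 - \frac{42995}{2} = - \frac{43009}{2} \approx -21505.0$)
$o = -20$ ($o = 2 \left(-10\right) = -20$)
$K{\left(E \right)} = \frac{-20 + E}{-1 + E}$ ($K{\left(E \right)} = \frac{E - 20}{E - 1} = \frac{-20 + E}{-1 + E}$)
$F{\left(t,m \right)} = - m + \frac{-20 + m}{-1 + m}$ ($F{\left(t,m \right)} = \frac{-20 + m}{-1 + m} - m = - m + \frac{-20 + m}{-1 + m}$)
$\frac{F{\left(-75,-168 \right)}}{29305} - \frac{32838}{p} = \frac{\frac{1}{-1 - 168} \left(-20 - 168 - - 168 \left(-1 - 168\right)\right)}{29305} - \frac{32838}{- \frac{43009}{2}} = \frac{-20 - 168 - \left(-168\right) \left(-169\right)}{-169} \cdot \frac{1}{29305} - - \frac{65676}{43009} = - \frac{-20 - 168 - 28392}{169} \cdot \frac{1}{29305} + \frac{65676}{43009} = \left(- \frac{1}{169}\right) \left(-28580\right) \frac{1}{29305} + \frac{65676}{43009} = \frac{28580}{169} \cdot \frac{1}{29305} + \frac{65676}{43009} = \frac{5716}{990509} + \frac{65676}{43009} = \frac{65298508528}{42600801581}$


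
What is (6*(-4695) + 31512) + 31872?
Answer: 35214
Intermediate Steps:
(6*(-4695) + 31512) + 31872 = (-28170 + 31512) + 31872 = 3342 + 31872 = 35214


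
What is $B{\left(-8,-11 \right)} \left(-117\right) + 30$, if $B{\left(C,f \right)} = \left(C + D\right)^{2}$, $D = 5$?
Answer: $-1023$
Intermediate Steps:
$B{\left(C,f \right)} = \left(5 + C\right)^{2}$ ($B{\left(C,f \right)} = \left(C + 5\right)^{2} = \left(5 + C\right)^{2}$)
$B{\left(-8,-11 \right)} \left(-117\right) + 30 = \left(5 - 8\right)^{2} \left(-117\right) + 30 = \left(-3\right)^{2} \left(-117\right) + 30 = 9 \left(-117\right) + 30 = -1053 + 30 = -1023$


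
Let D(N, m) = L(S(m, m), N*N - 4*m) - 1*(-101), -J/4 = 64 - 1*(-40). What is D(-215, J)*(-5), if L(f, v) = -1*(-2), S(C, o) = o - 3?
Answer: -515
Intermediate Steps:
S(C, o) = -3 + o
J = -416 (J = -4*(64 - 1*(-40)) = -4*(64 + 40) = -4*104 = -416)
L(f, v) = 2
D(N, m) = 103 (D(N, m) = 2 - 1*(-101) = 2 + 101 = 103)
D(-215, J)*(-5) = 103*(-5) = -515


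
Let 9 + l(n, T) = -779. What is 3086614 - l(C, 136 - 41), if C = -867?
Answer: 3087402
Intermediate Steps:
l(n, T) = -788 (l(n, T) = -9 - 779 = -788)
3086614 - l(C, 136 - 41) = 3086614 - 1*(-788) = 3086614 + 788 = 3087402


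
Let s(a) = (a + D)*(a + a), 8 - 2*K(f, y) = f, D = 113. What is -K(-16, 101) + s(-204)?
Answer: 37116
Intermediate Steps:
K(f, y) = 4 - f/2
s(a) = 2*a*(113 + a) (s(a) = (a + 113)*(a + a) = (113 + a)*(2*a) = 2*a*(113 + a))
-K(-16, 101) + s(-204) = -(4 - 1/2*(-16)) + 2*(-204)*(113 - 204) = -(4 + 8) + 2*(-204)*(-91) = -1*12 + 37128 = -12 + 37128 = 37116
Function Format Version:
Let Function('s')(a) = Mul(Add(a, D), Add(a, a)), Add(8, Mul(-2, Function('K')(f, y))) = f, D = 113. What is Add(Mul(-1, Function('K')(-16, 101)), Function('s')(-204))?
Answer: 37116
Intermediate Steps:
Function('K')(f, y) = Add(4, Mul(Rational(-1, 2), f))
Function('s')(a) = Mul(2, a, Add(113, a)) (Function('s')(a) = Mul(Add(a, 113), Add(a, a)) = Mul(Add(113, a), Mul(2, a)) = Mul(2, a, Add(113, a)))
Add(Mul(-1, Function('K')(-16, 101)), Function('s')(-204)) = Add(Mul(-1, Add(4, Mul(Rational(-1, 2), -16))), Mul(2, -204, Add(113, -204))) = Add(Mul(-1, Add(4, 8)), Mul(2, -204, -91)) = Add(Mul(-1, 12), 37128) = Add(-12, 37128) = 37116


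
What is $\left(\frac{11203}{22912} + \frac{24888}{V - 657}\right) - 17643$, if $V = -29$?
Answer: $- \frac{138934364987}{7858816} \approx -17679.0$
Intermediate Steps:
$\left(\frac{11203}{22912} + \frac{24888}{V - 657}\right) - 17643 = \left(\frac{11203}{22912} + \frac{24888}{-29 - 657}\right) - 17643 = \left(11203 \cdot \frac{1}{22912} + \frac{24888}{-29 - 657}\right) - 17643 = \left(\frac{11203}{22912} + \frac{24888}{-686}\right) - 17643 = \left(\frac{11203}{22912} + 24888 \left(- \frac{1}{686}\right)\right) - 17643 = \left(\frac{11203}{22912} - \frac{12444}{343}\right) - 17643 = - \frac{281274299}{7858816} - 17643 = - \frac{138934364987}{7858816}$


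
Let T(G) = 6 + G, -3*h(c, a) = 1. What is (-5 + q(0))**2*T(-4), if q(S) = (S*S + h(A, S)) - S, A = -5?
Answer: 512/9 ≈ 56.889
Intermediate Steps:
h(c, a) = -1/3 (h(c, a) = -1/3*1 = -1/3)
q(S) = -1/3 + S**2 - S (q(S) = (S*S - 1/3) - S = (S**2 - 1/3) - S = (-1/3 + S**2) - S = -1/3 + S**2 - S)
(-5 + q(0))**2*T(-4) = (-5 + (-1/3 + 0**2 - 1*0))**2*(6 - 4) = (-5 + (-1/3 + 0 + 0))**2*2 = (-5 - 1/3)**2*2 = (-16/3)**2*2 = (256/9)*2 = 512/9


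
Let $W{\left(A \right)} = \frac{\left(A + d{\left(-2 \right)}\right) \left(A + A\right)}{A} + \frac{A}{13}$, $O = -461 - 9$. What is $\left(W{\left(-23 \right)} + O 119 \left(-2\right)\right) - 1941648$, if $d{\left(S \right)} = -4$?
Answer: $- \frac{23787969}{13} \approx -1.8298 \cdot 10^{6}$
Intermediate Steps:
$O = -470$ ($O = -461 - 9 = -470$)
$W{\left(A \right)} = -8 + \frac{27 A}{13}$ ($W{\left(A \right)} = \frac{\left(A - 4\right) \left(A + A\right)}{A} + \frac{A}{13} = \frac{\left(-4 + A\right) 2 A}{A} + A \frac{1}{13} = \frac{2 A \left(-4 + A\right)}{A} + \frac{A}{13} = \left(-8 + 2 A\right) + \frac{A}{13} = -8 + \frac{27 A}{13}$)
$\left(W{\left(-23 \right)} + O 119 \left(-2\right)\right) - 1941648 = \left(\left(-8 + \frac{27}{13} \left(-23\right)\right) - 470 \cdot 119 \left(-2\right)\right) - 1941648 = \left(\left(-8 - \frac{621}{13}\right) - -111860\right) - 1941648 = \left(- \frac{725}{13} + 111860\right) - 1941648 = \frac{1453455}{13} - 1941648 = - \frac{23787969}{13}$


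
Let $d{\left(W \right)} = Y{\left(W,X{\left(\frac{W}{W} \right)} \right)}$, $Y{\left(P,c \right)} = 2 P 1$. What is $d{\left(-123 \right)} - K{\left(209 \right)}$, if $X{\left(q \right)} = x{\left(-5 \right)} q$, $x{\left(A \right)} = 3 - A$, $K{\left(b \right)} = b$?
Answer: $-455$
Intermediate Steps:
$X{\left(q \right)} = 8 q$ ($X{\left(q \right)} = \left(3 - -5\right) q = \left(3 + 5\right) q = 8 q$)
$Y{\left(P,c \right)} = 2 P$
$d{\left(W \right)} = 2 W$
$d{\left(-123 \right)} - K{\left(209 \right)} = 2 \left(-123\right) - 209 = -246 - 209 = -455$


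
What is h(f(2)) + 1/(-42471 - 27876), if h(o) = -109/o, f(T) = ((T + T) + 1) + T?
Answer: -7667830/492429 ≈ -15.571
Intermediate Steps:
f(T) = 1 + 3*T (f(T) = (2*T + 1) + T = (1 + 2*T) + T = 1 + 3*T)
h(f(2)) + 1/(-42471 - 27876) = -109/(1 + 3*2) + 1/(-42471 - 27876) = -109/(1 + 6) + 1/(-70347) = -109/7 - 1/70347 = -7667830/492429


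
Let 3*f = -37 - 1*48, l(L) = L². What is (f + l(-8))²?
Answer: 11449/9 ≈ 1272.1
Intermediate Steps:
f = -85/3 (f = (-37 - 1*48)/3 = (-37 - 48)/3 = (⅓)*(-85) = -85/3 ≈ -28.333)
(f + l(-8))² = (-85/3 + (-8)²)² = (-85/3 + 64)² = (107/3)² = 11449/9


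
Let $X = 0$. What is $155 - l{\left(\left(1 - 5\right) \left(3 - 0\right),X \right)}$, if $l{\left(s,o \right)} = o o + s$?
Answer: $167$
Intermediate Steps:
$l{\left(s,o \right)} = s + o^{2}$ ($l{\left(s,o \right)} = o^{2} + s = s + o^{2}$)
$155 - l{\left(\left(1 - 5\right) \left(3 - 0\right),X \right)} = 155 - \left(\left(1 - 5\right) \left(3 - 0\right) + 0^{2}\right) = 155 - \left(- 4 \left(3 + 0\right) + 0\right) = 155 - \left(\left(-4\right) 3 + 0\right) = 155 - \left(-12 + 0\right) = 155 - -12 = 155 + 12 = 167$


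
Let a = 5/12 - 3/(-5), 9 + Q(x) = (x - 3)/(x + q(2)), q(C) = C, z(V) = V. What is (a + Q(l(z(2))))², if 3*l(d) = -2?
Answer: 25921/225 ≈ 115.20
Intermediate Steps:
l(d) = -⅔ (l(d) = (⅓)*(-2) = -⅔)
Q(x) = -9 + (-3 + x)/(2 + x) (Q(x) = -9 + (x - 3)/(x + 2) = -9 + (-3 + x)/(2 + x))
a = 61/60 (a = 5*(1/12) - 3*(-⅕) = 5/12 + ⅗ = 61/60 ≈ 1.0167)
(a + Q(l(z(2))))² = (61/60 + (-21 - 8*(-⅔))/(2 - ⅔))² = (61/60 + (-21 + 16/3)/(4/3))² = (61/60 + (¾)*(-47/3))² = (61/60 - 47/4)² = (-161/15)² = 25921/225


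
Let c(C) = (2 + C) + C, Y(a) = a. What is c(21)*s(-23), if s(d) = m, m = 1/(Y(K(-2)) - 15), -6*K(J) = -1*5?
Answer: -264/85 ≈ -3.1059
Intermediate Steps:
K(J) = ⅚ (K(J) = -(-1)*5/6 = -⅙*(-5) = ⅚)
c(C) = 2 + 2*C
m = -6/85 (m = 1/(⅚ - 15) = 1/(-85/6) = -6/85 ≈ -0.070588)
s(d) = -6/85
c(21)*s(-23) = (2 + 2*21)*(-6/85) = (2 + 42)*(-6/85) = 44*(-6/85) = -264/85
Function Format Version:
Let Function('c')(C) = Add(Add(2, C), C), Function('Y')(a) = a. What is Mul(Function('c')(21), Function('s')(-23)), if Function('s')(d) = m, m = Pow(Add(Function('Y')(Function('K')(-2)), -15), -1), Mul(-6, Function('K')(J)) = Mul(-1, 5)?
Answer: Rational(-264, 85) ≈ -3.1059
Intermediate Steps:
Function('K')(J) = Rational(5, 6) (Function('K')(J) = Mul(Rational(-1, 6), Mul(-1, 5)) = Mul(Rational(-1, 6), -5) = Rational(5, 6))
Function('c')(C) = Add(2, Mul(2, C))
m = Rational(-6, 85) (m = Pow(Add(Rational(5, 6), -15), -1) = Pow(Rational(-85, 6), -1) = Rational(-6, 85) ≈ -0.070588)
Function('s')(d) = Rational(-6, 85)
Mul(Function('c')(21), Function('s')(-23)) = Mul(Add(2, Mul(2, 21)), Rational(-6, 85)) = Mul(Add(2, 42), Rational(-6, 85)) = Mul(44, Rational(-6, 85)) = Rational(-264, 85)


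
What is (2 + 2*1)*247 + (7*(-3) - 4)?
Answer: 963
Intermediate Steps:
(2 + 2*1)*247 + (7*(-3) - 4) = (2 + 2)*247 + (-21 - 4) = 4*247 - 25 = 988 - 25 = 963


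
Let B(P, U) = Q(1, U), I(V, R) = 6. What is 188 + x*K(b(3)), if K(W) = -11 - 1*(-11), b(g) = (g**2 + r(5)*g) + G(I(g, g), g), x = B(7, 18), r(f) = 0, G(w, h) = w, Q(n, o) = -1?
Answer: 188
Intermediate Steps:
B(P, U) = -1
x = -1
b(g) = 6 + g**2 (b(g) = (g**2 + 0*g) + 6 = (g**2 + 0) + 6 = g**2 + 6 = 6 + g**2)
K(W) = 0 (K(W) = -11 + 11 = 0)
188 + x*K(b(3)) = 188 - 1*0 = 188 + 0 = 188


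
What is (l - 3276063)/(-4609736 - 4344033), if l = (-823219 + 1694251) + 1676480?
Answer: 728551/8953769 ≈ 0.081368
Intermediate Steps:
l = 2547512 (l = 871032 + 1676480 = 2547512)
(l - 3276063)/(-4609736 - 4344033) = (2547512 - 3276063)/(-4609736 - 4344033) = -728551/(-8953769) = -728551*(-1/8953769) = 728551/8953769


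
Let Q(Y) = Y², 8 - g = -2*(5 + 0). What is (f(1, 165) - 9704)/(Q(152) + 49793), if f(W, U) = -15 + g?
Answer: -9701/72897 ≈ -0.13308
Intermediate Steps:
g = 18 (g = 8 - (-2)*(5 + 0) = 8 - (-2)*5 = 8 - 1*(-10) = 8 + 10 = 18)
f(W, U) = 3 (f(W, U) = -15 + 18 = 3)
(f(1, 165) - 9704)/(Q(152) + 49793) = (3 - 9704)/(152² + 49793) = -9701/(23104 + 49793) = -9701/72897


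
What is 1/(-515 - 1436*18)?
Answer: -1/26363 ≈ -3.7932e-5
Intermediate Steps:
1/(-515 - 1436*18) = 1/(-515 - 25848) = 1/(-26363) = -1/26363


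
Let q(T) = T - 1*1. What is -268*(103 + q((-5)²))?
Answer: -34036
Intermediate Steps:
q(T) = -1 + T (q(T) = T - 1 = -1 + T)
-268*(103 + q((-5)²)) = -268*(103 + (-1 + (-5)²)) = -268*(103 + (-1 + 25)) = -268*(103 + 24) = -268*127 = -34036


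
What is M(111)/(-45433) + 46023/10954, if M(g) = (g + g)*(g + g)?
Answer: 1551106023/497673082 ≈ 3.1167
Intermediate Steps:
M(g) = 4*g**2 (M(g) = (2*g)*(2*g) = 4*g**2)
M(111)/(-45433) + 46023/10954 = (4*111**2)/(-45433) + 46023/10954 = (4*12321)*(-1/45433) + 46023*(1/10954) = 49284*(-1/45433) + 46023/10954 = -49284/45433 + 46023/10954 = 1551106023/497673082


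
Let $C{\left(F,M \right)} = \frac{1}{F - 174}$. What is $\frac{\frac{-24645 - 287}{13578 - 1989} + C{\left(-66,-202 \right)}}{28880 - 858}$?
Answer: $- \frac{666141}{8659918880} \approx -7.6922 \cdot 10^{-5}$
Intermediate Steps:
$C{\left(F,M \right)} = \frac{1}{-174 + F}$
$\frac{\frac{-24645 - 287}{13578 - 1989} + C{\left(-66,-202 \right)}}{28880 - 858} = \frac{\frac{-24645 - 287}{13578 - 1989} + \frac{1}{-174 - 66}}{28880 - 858} = \frac{- \frac{24932}{11589} + \frac{1}{-240}}{28022} = \left(\left(-24932\right) \frac{1}{11589} - \frac{1}{240}\right) \frac{1}{28022} = \left(- \frac{24932}{11589} - \frac{1}{240}\right) \frac{1}{28022} = \left(- \frac{666141}{309040}\right) \frac{1}{28022} = - \frac{666141}{8659918880}$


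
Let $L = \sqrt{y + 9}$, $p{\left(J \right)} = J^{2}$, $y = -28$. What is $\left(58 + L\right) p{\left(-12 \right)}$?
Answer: $8352 + 144 i \sqrt{19} \approx 8352.0 + 627.68 i$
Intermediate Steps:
$L = i \sqrt{19}$ ($L = \sqrt{-28 + 9} = \sqrt{-19} = i \sqrt{19} \approx 4.3589 i$)
$\left(58 + L\right) p{\left(-12 \right)} = \left(58 + i \sqrt{19}\right) \left(-12\right)^{2} = \left(58 + i \sqrt{19}\right) 144 = 8352 + 144 i \sqrt{19}$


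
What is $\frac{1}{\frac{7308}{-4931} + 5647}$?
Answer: $\frac{4931}{27838049} \approx 0.00017713$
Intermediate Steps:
$\frac{1}{\frac{7308}{-4931} + 5647} = \frac{1}{7308 \left(- \frac{1}{4931}\right) + 5647} = \frac{1}{- \frac{7308}{4931} + 5647} = \frac{1}{\frac{27838049}{4931}} = \frac{4931}{27838049}$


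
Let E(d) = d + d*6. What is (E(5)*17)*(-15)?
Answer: -8925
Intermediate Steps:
E(d) = 7*d (E(d) = d + 6*d = 7*d)
(E(5)*17)*(-15) = ((7*5)*17)*(-15) = (35*17)*(-15) = 595*(-15) = -8925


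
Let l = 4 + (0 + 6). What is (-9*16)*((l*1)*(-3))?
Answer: 4320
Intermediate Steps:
l = 10 (l = 4 + 6 = 10)
(-9*16)*((l*1)*(-3)) = (-9*16)*((10*1)*(-3)) = -1440*(-3) = -144*(-30) = 4320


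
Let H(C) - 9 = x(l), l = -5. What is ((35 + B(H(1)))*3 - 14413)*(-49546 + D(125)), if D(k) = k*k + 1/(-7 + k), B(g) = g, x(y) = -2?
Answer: 57186246299/118 ≈ 4.8463e+8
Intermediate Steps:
H(C) = 7 (H(C) = 9 - 2 = 7)
D(k) = k² + 1/(-7 + k)
((35 + B(H(1)))*3 - 14413)*(-49546 + D(125)) = ((35 + 7)*3 - 14413)*(-49546 + (1 + 125³ - 7*125²)/(-7 + 125)) = (42*3 - 14413)*(-49546 + (1 + 1953125 - 7*15625)/118) = (126 - 14413)*(-49546 + (1 + 1953125 - 109375)/118) = -14287*(-49546 + (1/118)*1843751) = -14287*(-49546 + 1843751/118) = -14287*(-4002677/118) = 57186246299/118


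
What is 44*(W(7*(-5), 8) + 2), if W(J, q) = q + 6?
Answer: 704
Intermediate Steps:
W(J, q) = 6 + q
44*(W(7*(-5), 8) + 2) = 44*((6 + 8) + 2) = 44*(14 + 2) = 44*16 = 704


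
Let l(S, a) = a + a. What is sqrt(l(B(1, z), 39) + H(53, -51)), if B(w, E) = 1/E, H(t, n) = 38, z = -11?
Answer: 2*sqrt(29) ≈ 10.770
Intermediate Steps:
l(S, a) = 2*a
sqrt(l(B(1, z), 39) + H(53, -51)) = sqrt(2*39 + 38) = sqrt(78 + 38) = sqrt(116) = 2*sqrt(29)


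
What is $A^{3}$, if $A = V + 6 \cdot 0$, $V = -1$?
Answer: $-1$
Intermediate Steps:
$A = -1$ ($A = -1 + 6 \cdot 0 = -1 + 0 = -1$)
$A^{3} = \left(-1\right)^{3} = -1$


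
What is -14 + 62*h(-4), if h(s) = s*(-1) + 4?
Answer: 482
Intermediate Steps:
h(s) = 4 - s (h(s) = -s + 4 = 4 - s)
-14 + 62*h(-4) = -14 + 62*(4 - 1*(-4)) = -14 + 62*(4 + 4) = -14 + 62*8 = -14 + 496 = 482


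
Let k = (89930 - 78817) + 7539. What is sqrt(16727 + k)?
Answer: 3*sqrt(3931) ≈ 188.09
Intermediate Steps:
k = 18652 (k = 11113 + 7539 = 18652)
sqrt(16727 + k) = sqrt(16727 + 18652) = sqrt(35379) = 3*sqrt(3931)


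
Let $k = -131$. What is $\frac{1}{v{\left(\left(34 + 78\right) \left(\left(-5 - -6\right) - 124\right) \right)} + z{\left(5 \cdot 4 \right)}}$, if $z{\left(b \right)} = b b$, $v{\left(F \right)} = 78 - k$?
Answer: $\frac{1}{609} \approx 0.001642$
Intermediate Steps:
$v{\left(F \right)} = 209$ ($v{\left(F \right)} = 78 - -131 = 78 + 131 = 209$)
$z{\left(b \right)} = b^{2}$
$\frac{1}{v{\left(\left(34 + 78\right) \left(\left(-5 - -6\right) - 124\right) \right)} + z{\left(5 \cdot 4 \right)}} = \frac{1}{209 + \left(5 \cdot 4\right)^{2}} = \frac{1}{209 + 20^{2}} = \frac{1}{209 + 400} = \frac{1}{609}$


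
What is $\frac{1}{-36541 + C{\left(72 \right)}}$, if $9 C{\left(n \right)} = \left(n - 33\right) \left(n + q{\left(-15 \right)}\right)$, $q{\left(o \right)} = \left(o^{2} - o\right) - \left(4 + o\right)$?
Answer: $- \frac{3}{105424} \approx -2.8457 \cdot 10^{-5}$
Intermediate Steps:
$q{\left(o \right)} = -4 + o^{2} - 2 o$
$C{\left(n \right)} = \frac{\left(-33 + n\right) \left(251 + n\right)}{9}$ ($C{\left(n \right)} = \frac{\left(n - 33\right) \left(n - \left(-26 - 225\right)\right)}{9} = \frac{\left(-33 + n\right) \left(n + \left(-4 + 225 + 30\right)\right)}{9} = \frac{\left(-33 + n\right) \left(n + 251\right)}{9} = \frac{\left(-33 + n\right) \left(251 + n\right)}{9}$)
$\frac{1}{-36541 + C{\left(72 \right)}} = \frac{1}{-36541 + \left(- \frac{2761}{3} + \frac{72^{2}}{9} + \frac{218}{9} \cdot 72\right)} = \frac{1}{-36541 + \left(- \frac{2761}{3} + \frac{1}{9} \cdot 5184 + 1744\right)} = \frac{1}{-36541 + \left(- \frac{2761}{3} + 576 + 1744\right)} = \frac{1}{-36541 + \frac{4199}{3}} = \frac{1}{- \frac{105424}{3}} = - \frac{3}{105424}$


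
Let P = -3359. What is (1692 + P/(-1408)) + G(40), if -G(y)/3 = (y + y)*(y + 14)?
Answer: -15861985/1408 ≈ -11266.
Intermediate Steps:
G(y) = -6*y*(14 + y) (G(y) = -3*(y + y)*(y + 14) = -3*2*y*(14 + y) = -6*y*(14 + y))
(1692 + P/(-1408)) + G(40) = (1692 - 3359/(-1408)) - 6*40*(14 + 40) = (1692 - 3359*(-1/1408)) - 6*40*54 = (1692 + 3359/1408) - 12960 = 2385695/1408 - 12960 = -15861985/1408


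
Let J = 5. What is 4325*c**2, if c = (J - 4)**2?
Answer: 4325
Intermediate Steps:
c = 1 (c = (5 - 4)**2 = 1**2 = 1)
4325*c**2 = 4325*1**2 = 4325*1 = 4325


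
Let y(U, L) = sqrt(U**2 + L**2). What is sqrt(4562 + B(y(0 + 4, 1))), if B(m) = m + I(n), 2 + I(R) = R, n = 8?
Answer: sqrt(4568 + sqrt(17)) ≈ 67.617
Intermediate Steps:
I(R) = -2 + R
y(U, L) = sqrt(L**2 + U**2)
B(m) = 6 + m (B(m) = m + (-2 + 8) = m + 6 = 6 + m)
sqrt(4562 + B(y(0 + 4, 1))) = sqrt(4562 + (6 + sqrt(1**2 + (0 + 4)**2))) = sqrt(4562 + (6 + sqrt(1 + 4**2))) = sqrt(4562 + (6 + sqrt(1 + 16))) = sqrt(4562 + (6 + sqrt(17))) = sqrt(4568 + sqrt(17))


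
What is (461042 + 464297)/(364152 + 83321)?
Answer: 925339/447473 ≈ 2.0679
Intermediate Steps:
(461042 + 464297)/(364152 + 83321) = 925339/447473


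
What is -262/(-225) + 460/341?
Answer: 192842/76725 ≈ 2.5134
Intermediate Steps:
-262/(-225) + 460/341 = -262*(-1/225) + 460*(1/341) = 262/225 + 460/341 = 192842/76725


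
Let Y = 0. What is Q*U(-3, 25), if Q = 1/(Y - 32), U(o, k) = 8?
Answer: -1/4 ≈ -0.25000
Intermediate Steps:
Q = -1/32 (Q = 1/(0 - 32) = 1/(-32) = -1/32 ≈ -0.031250)
Q*U(-3, 25) = -1/32*8 = -1/4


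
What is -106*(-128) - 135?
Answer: 13433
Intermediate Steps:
-106*(-128) - 135 = 13568 - 135 = 13433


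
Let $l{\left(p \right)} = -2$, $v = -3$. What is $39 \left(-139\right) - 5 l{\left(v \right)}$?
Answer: $-5411$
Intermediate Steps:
$39 \left(-139\right) - 5 l{\left(v \right)} = 39 \left(-139\right) - -10 = -5421 + 10 = -5411$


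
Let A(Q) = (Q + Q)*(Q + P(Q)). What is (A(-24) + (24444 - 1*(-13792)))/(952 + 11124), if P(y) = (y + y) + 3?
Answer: 10387/3019 ≈ 3.4405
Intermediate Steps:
P(y) = 3 + 2*y (P(y) = 2*y + 3 = 3 + 2*y)
A(Q) = 2*Q*(3 + 3*Q) (A(Q) = (Q + Q)*(Q + (3 + 2*Q)) = (2*Q)*(3 + 3*Q) = 2*Q*(3 + 3*Q))
(A(-24) + (24444 - 1*(-13792)))/(952 + 11124) = (6*(-24)*(1 - 24) + (24444 - 1*(-13792)))/(952 + 11124) = (6*(-24)*(-23) + (24444 + 13792))/12076 = (3312 + 38236)*(1/12076) = 41548*(1/12076) = 10387/3019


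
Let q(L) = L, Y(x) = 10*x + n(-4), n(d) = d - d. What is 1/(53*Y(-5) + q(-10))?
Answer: -1/2660 ≈ -0.00037594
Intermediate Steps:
n(d) = 0
Y(x) = 10*x (Y(x) = 10*x + 0 = 10*x)
1/(53*Y(-5) + q(-10)) = 1/(53*(10*(-5)) - 10) = 1/(53*(-50) - 10) = 1/(-2650 - 10) = 1/(-2660) = -1/2660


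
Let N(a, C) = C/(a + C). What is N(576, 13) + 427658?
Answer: 251890575/589 ≈ 4.2766e+5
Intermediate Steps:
N(a, C) = C/(C + a)
N(576, 13) + 427658 = 13/(13 + 576) + 427658 = 13/589 + 427658 = 251890575/589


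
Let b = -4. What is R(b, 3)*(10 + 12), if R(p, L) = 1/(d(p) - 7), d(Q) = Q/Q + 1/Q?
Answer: -88/25 ≈ -3.5200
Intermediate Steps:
d(Q) = 1 + 1/Q
R(p, L) = 1/(-7 + (1 + p)/p) (R(p, L) = 1/((1 + p)/p - 7) = 1/(-7 + (1 + p)/p))
R(b, 3)*(10 + 12) = (-1*(-4)/(-1 + 6*(-4)))*(10 + 12) = -1*(-4)/(-1 - 24)*22 = -1*(-4)/(-25)*22 = -1*(-4)*(-1/25)*22 = -4/25*22 = -88/25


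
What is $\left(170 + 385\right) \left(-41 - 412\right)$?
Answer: $-251415$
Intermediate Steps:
$\left(170 + 385\right) \left(-41 - 412\right) = 555 \left(-453\right) = -251415$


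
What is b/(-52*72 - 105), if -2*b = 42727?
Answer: 42727/7698 ≈ 5.5504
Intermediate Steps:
b = -42727/2 (b = -½*42727 = -42727/2 ≈ -21364.)
b/(-52*72 - 105) = -42727/(2*(-52*72 - 105)) = -42727/(2*(-3744 - 105)) = -42727/2/(-3849) = -42727/2*(-1/3849) = 42727/7698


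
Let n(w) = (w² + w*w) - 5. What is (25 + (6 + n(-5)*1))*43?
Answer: 3268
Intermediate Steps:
n(w) = -5 + 2*w² (n(w) = (w² + w²) - 5 = 2*w² - 5 = -5 + 2*w²)
(25 + (6 + n(-5)*1))*43 = (25 + (6 + (-5 + 2*(-5)²)*1))*43 = (25 + (6 + (-5 + 2*25)*1))*43 = (25 + (6 + (-5 + 50)*1))*43 = (25 + (6 + 45*1))*43 = (25 + (6 + 45))*43 = (25 + 51)*43 = 76*43 = 3268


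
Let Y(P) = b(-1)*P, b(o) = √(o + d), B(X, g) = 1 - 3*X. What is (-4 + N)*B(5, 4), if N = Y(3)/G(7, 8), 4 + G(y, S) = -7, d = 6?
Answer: 56 + 42*√5/11 ≈ 64.538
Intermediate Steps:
G(y, S) = -11 (G(y, S) = -4 - 7 = -11)
b(o) = √(6 + o) (b(o) = √(o + 6) = √(6 + o))
Y(P) = P*√5 (Y(P) = √(6 - 1)*P = √5*P = P*√5)
N = -3*√5/11 (N = (3*√5)/(-11) = (3*√5)*(-1/11) = -3*√5/11 ≈ -0.60984)
(-4 + N)*B(5, 4) = (-4 - 3*√5/11)*(1 - 3*5) = (-4 - 3*√5/11)*(1 - 15) = (-4 - 3*√5/11)*(-14) = 56 + 42*√5/11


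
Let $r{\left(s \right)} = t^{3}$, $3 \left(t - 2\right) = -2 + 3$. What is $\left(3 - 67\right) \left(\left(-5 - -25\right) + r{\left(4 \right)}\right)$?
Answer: $- \frac{56512}{27} \approx -2093.0$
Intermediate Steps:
$t = \frac{7}{3}$ ($t = 2 + \frac{-2 + 3}{3} = 2 + \frac{1}{3} \cdot 1 = 2 + \frac{1}{3} = \frac{7}{3} \approx 2.3333$)
$r{\left(s \right)} = \frac{343}{27}$ ($r{\left(s \right)} = \left(\frac{7}{3}\right)^{3} = \frac{343}{27}$)
$\left(3 - 67\right) \left(\left(-5 - -25\right) + r{\left(4 \right)}\right) = \left(3 - 67\right) \left(\left(-5 - -25\right) + \frac{343}{27}\right) = \left(3 - 67\right) \left(\left(-5 + 25\right) + \frac{343}{27}\right) = - 64 \left(20 + \frac{343}{27}\right) = \left(-64\right) \frac{883}{27} = - \frac{56512}{27}$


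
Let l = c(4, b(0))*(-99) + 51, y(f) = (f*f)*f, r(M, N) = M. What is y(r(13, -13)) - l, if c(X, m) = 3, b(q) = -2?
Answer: 2443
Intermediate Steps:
y(f) = f³ (y(f) = f²*f = f³)
l = -246 (l = 3*(-99) + 51 = -297 + 51 = -246)
y(r(13, -13)) - l = 13³ - 1*(-246) = 2197 + 246 = 2443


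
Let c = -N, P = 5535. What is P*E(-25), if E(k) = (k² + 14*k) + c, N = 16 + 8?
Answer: 1389285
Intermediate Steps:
N = 24
c = -24 (c = -1*24 = -24)
E(k) = -24 + k² + 14*k (E(k) = (k² + 14*k) - 24 = -24 + k² + 14*k)
P*E(-25) = 5535*(-24 + (-25)² + 14*(-25)) = 5535*(-24 + 625 - 350) = 5535*251 = 1389285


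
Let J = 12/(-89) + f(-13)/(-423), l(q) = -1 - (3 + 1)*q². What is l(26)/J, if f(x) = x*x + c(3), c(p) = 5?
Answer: 33945045/6854 ≈ 4952.6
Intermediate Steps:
l(q) = -1 - 4*q²
f(x) = 5 + x² (f(x) = x*x + 5 = x² + 5 = 5 + x²)
J = -6854/12549 (J = 12/(-89) + (5 + (-13)²)/(-423) = 12*(-1/89) + (5 + 169)*(-1/423) = -12/89 + 174*(-1/423) = -12/89 - 58/141 = -6854/12549 ≈ -0.54618)
l(26)/J = (-1 - 4*26²)/(-6854/12549) = (-1 - 4*676)*(-12549/6854) = (-1 - 2704)*(-12549/6854) = -2705*(-12549/6854) = 33945045/6854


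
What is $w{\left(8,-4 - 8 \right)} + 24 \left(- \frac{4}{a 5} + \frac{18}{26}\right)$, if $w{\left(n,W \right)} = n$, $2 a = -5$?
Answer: $\frac{10496}{325} \approx 32.295$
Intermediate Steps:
$a = - \frac{5}{2}$ ($a = \frac{1}{2} \left(-5\right) = - \frac{5}{2} \approx -2.5$)
$w{\left(8,-4 - 8 \right)} + 24 \left(- \frac{4}{a 5} + \frac{18}{26}\right) = 8 + 24 \left(- \frac{4}{\left(- \frac{5}{2}\right) 5} + \frac{18}{26}\right) = 8 + 24 \left(- \frac{4}{- \frac{25}{2}} + 18 \cdot \frac{1}{26}\right) = 8 + 24 \left(\left(-4\right) \left(- \frac{2}{25}\right) + \frac{9}{13}\right) = 8 + 24 \left(\frac{8}{25} + \frac{9}{13}\right) = 8 + 24 \cdot \frac{329}{325} = 8 + \frac{7896}{325} = \frac{10496}{325}$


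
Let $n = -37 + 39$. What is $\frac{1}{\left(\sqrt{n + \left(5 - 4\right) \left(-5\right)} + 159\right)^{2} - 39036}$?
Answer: $- \frac{i}{318 \sqrt{3} + 13758 i} \approx -7.2569 \cdot 10^{-5} - 2.9052 \cdot 10^{-6} i$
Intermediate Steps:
$n = 2$
$\frac{1}{\left(\sqrt{n + \left(5 - 4\right) \left(-5\right)} + 159\right)^{2} - 39036} = \frac{1}{\left(\sqrt{2 + \left(5 - 4\right) \left(-5\right)} + 159\right)^{2} - 39036} = \frac{1}{\left(\sqrt{2 + 1 \left(-5\right)} + 159\right)^{2} - 39036} = \frac{1}{\left(\sqrt{2 - 5} + 159\right)^{2} - 39036} = \frac{1}{\left(\sqrt{-3} + 159\right)^{2} - 39036} = \frac{1}{\left(i \sqrt{3} + 159\right)^{2} - 39036} = \frac{1}{\left(159 + i \sqrt{3}\right)^{2} - 39036} = \frac{1}{-39036 + \left(159 + i \sqrt{3}\right)^{2}}$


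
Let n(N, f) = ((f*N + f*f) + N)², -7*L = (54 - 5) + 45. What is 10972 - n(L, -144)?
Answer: -25151519208/49 ≈ -5.1330e+8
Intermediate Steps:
L = -94/7 (L = -((54 - 5) + 45)/7 = -(49 + 45)/7 = -⅐*94 = -94/7 ≈ -13.429)
n(N, f) = (N + f² + N*f)² (n(N, f) = ((N*f + f²) + N)² = ((f² + N*f) + N)² = (N + f² + N*f)²)
10972 - n(L, -144) = 10972 - (-94/7 + (-144)² - 94/7*(-144))² = 10972 - (-94/7 + 20736 + 13536/7)² = 10972 - (158594/7)² = 10972 - 1*25152056836/49 = 10972 - 25152056836/49 = -25151519208/49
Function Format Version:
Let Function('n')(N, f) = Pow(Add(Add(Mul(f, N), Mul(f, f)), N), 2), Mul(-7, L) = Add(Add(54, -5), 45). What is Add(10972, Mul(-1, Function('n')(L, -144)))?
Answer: Rational(-25151519208, 49) ≈ -5.1330e+8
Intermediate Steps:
L = Rational(-94, 7) (L = Mul(Rational(-1, 7), Add(Add(54, -5), 45)) = Mul(Rational(-1, 7), Add(49, 45)) = Mul(Rational(-1, 7), 94) = Rational(-94, 7) ≈ -13.429)
Function('n')(N, f) = Pow(Add(N, Pow(f, 2), Mul(N, f)), 2) (Function('n')(N, f) = Pow(Add(Add(Mul(N, f), Pow(f, 2)), N), 2) = Pow(Add(Add(Pow(f, 2), Mul(N, f)), N), 2) = Pow(Add(N, Pow(f, 2), Mul(N, f)), 2))
Add(10972, Mul(-1, Function('n')(L, -144))) = Add(10972, Mul(-1, Pow(Add(Rational(-94, 7), Pow(-144, 2), Mul(Rational(-94, 7), -144)), 2))) = Add(10972, Mul(-1, Pow(Add(Rational(-94, 7), 20736, Rational(13536, 7)), 2))) = Add(10972, Mul(-1, Pow(Rational(158594, 7), 2))) = Add(10972, Mul(-1, Rational(25152056836, 49))) = Add(10972, Rational(-25152056836, 49)) = Rational(-25151519208, 49)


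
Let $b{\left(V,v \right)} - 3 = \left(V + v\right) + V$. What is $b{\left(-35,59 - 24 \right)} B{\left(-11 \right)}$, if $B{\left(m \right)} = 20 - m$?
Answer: $-992$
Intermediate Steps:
$b{\left(V,v \right)} = 3 + v + 2 V$ ($b{\left(V,v \right)} = 3 + \left(\left(V + v\right) + V\right) = 3 + \left(v + 2 V\right) = 3 + v + 2 V$)
$b{\left(-35,59 - 24 \right)} B{\left(-11 \right)} = \left(3 + \left(59 - 24\right) + 2 \left(-35\right)\right) \left(20 - -11\right) = \left(3 + 35 - 70\right) \left(20 + 11\right) = \left(-32\right) 31 = -992$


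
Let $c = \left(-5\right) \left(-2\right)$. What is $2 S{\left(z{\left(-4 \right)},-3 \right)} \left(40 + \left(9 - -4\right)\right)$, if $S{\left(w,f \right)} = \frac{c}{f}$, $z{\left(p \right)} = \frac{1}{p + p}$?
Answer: $- \frac{1060}{3} \approx -353.33$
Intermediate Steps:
$c = 10$
$z{\left(p \right)} = \frac{1}{2 p}$
$S{\left(w,f \right)} = \frac{10}{f}$
$2 S{\left(z{\left(-4 \right)},-3 \right)} \left(40 + \left(9 - -4\right)\right) = 2 \frac{10}{-3} \left(40 + \left(9 - -4\right)\right) = 2 \cdot 10 \left(- \frac{1}{3}\right) \left(40 + \left(9 + 4\right)\right) = 2 \left(- \frac{10}{3}\right) \left(40 + 13\right) = \left(- \frac{20}{3}\right) 53 = - \frac{1060}{3}$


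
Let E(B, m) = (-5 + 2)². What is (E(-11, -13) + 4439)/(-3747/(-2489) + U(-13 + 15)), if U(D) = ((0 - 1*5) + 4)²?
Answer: 2767768/1559 ≈ 1775.3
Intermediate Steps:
U(D) = 1 (U(D) = ((0 - 5) + 4)² = (-5 + 4)² = (-1)² = 1)
E(B, m) = 9 (E(B, m) = (-3)² = 9)
(E(-11, -13) + 4439)/(-3747/(-2489) + U(-13 + 15)) = (9 + 4439)/(-3747/(-2489) + 1) = 4448/(-3747*(-1/2489) + 1) = 4448/(3747/2489 + 1) = 4448/(6236/2489) = 4448*(2489/6236) = 2767768/1559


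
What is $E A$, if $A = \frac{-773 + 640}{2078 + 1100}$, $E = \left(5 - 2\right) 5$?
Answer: $- \frac{285}{454} \approx -0.62775$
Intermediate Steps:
$E = 15$ ($E = 3 \cdot 5 = 15$)
$A = - \frac{19}{454}$ ($A = - \frac{133}{3178} = \left(-133\right) \frac{1}{3178} = - \frac{19}{454} \approx -0.04185$)
$E A = 15 \left(- \frac{19}{454}\right) = - \frac{285}{454}$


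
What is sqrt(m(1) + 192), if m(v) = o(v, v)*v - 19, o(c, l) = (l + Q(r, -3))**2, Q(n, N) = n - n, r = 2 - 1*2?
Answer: sqrt(174) ≈ 13.191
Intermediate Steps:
r = 0 (r = 2 - 2 = 0)
Q(n, N) = 0
o(c, l) = l**2 (o(c, l) = (l + 0)**2 = l**2)
m(v) = -19 + v**3 (m(v) = v**2*v - 19 = v**3 - 19 = -19 + v**3)
sqrt(m(1) + 192) = sqrt((-19 + 1**3) + 192) = sqrt((-19 + 1) + 192) = sqrt(-18 + 192) = sqrt(174)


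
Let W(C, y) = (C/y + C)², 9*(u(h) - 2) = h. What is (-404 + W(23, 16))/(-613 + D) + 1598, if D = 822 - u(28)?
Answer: 751121593/469760 ≈ 1598.9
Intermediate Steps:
u(h) = 2 + h/9
W(C, y) = (C + C/y)²
D = 7352/9 (D = 822 - (2 + (⅑)*28) = 822 - (2 + 28/9) = 822 - 1*46/9 = 822 - 46/9 = 7352/9 ≈ 816.89)
(-404 + W(23, 16))/(-613 + D) + 1598 = (-404 + 23²*(1 + 16)²/16²)/(-613 + 7352/9) + 1598 = (-404 + 529*(1/256)*17²)/(1835/9) + 1598 = (-404 + 529*(1/256)*289)*(9/1835) + 1598 = (-404 + 152881/256)*(9/1835) + 1598 = (49457/256)*(9/1835) + 1598 = 445113/469760 + 1598 = 751121593/469760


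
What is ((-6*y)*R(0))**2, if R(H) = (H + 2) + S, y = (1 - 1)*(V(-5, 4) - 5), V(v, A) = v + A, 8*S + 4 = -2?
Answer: 0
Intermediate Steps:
S = -3/4 (S = -1/2 + (1/8)*(-2) = -1/2 - 1/4 = -3/4 ≈ -0.75000)
V(v, A) = A + v
y = 0 (y = (1 - 1)*((4 - 5) - 5) = 0*(-1 - 5) = 0*(-6) = 0)
R(H) = 5/4 + H (R(H) = (H + 2) - 3/4 = (2 + H) - 3/4 = 5/4 + H)
((-6*y)*R(0))**2 = ((-6*0)*(5/4 + 0))**2 = (0*(5/4))**2 = 0**2 = 0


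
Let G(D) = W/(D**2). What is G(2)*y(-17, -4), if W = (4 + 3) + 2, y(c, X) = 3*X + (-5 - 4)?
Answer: -189/4 ≈ -47.250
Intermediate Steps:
y(c, X) = -9 + 3*X (y(c, X) = 3*X - 9 = -9 + 3*X)
W = 9 (W = 7 + 2 = 9)
G(D) = 9/D**2 (G(D) = 9/(D**2) = 9/D**2)
G(2)*y(-17, -4) = (9/2**2)*(-9 + 3*(-4)) = (9*(1/4))*(-9 - 12) = (9/4)*(-21) = -189/4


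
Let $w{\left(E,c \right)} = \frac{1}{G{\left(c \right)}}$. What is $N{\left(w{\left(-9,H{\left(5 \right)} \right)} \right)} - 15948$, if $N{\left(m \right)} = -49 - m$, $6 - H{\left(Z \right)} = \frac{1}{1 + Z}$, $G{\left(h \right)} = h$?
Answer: $- \frac{559901}{35} \approx -15997.0$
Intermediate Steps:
$H{\left(Z \right)} = 6 - \frac{1}{1 + Z}$
$w{\left(E,c \right)} = \frac{1}{c}$
$N{\left(w{\left(-9,H{\left(5 \right)} \right)} \right)} - 15948 = \left(-49 - \frac{1}{\frac{1}{1 + 5} \left(5 + 6 \cdot 5\right)}\right) - 15948 = \left(-49 - \frac{1}{\frac{1}{6} \left(5 + 30\right)}\right) - 15948 = \left(-49 - \frac{1}{\frac{1}{6} \cdot 35}\right) - 15948 = \left(-49 - \frac{1}{\frac{35}{6}}\right) - 15948 = \left(-49 - \frac{6}{35}\right) - 15948 = - \frac{1721}{35} - 15948 = - \frac{559901}{35}$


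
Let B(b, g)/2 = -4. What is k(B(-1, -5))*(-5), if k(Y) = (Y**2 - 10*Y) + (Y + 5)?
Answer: -705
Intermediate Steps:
B(b, g) = -8 (B(b, g) = 2*(-4) = -8)
k(Y) = 5 + Y**2 - 9*Y (k(Y) = (Y**2 - 10*Y) + (5 + Y) = 5 + Y**2 - 9*Y)
k(B(-1, -5))*(-5) = (5 + (-8)**2 - 9*(-8))*(-5) = (5 + 64 + 72)*(-5) = 141*(-5) = -705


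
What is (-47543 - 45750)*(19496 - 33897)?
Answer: 1343512493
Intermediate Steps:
(-47543 - 45750)*(19496 - 33897) = -93293*(-14401) = 1343512493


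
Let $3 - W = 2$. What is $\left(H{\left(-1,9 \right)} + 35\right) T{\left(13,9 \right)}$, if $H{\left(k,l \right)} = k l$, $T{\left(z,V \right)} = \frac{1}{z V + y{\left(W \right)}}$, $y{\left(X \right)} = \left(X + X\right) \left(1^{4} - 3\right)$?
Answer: $\frac{26}{113} \approx 0.23009$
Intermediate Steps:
$W = 1$ ($W = 3 - 2 = 1$)
$y{\left(X \right)} = - 4 X$ ($y{\left(X \right)} = 2 X \left(1 - 3\right) = 2 X \left(-2\right) = - 4 X$)
$T{\left(z,V \right)} = \frac{1}{-4 + V z}$ ($T{\left(z,V \right)} = \frac{1}{z V - 4} = \frac{1}{V z - 4} = \frac{1}{-4 + V z}$)
$\left(H{\left(-1,9 \right)} + 35\right) T{\left(13,9 \right)} = \frac{\left(-1\right) 9 + 35}{-4 + 9 \cdot 13} = \frac{-9 + 35}{-4 + 117} = \frac{26}{113}$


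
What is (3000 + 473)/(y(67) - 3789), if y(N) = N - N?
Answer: -3473/3789 ≈ -0.91660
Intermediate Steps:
y(N) = 0
(3000 + 473)/(y(67) - 3789) = (3000 + 473)/(0 - 3789) = 3473/(-3789) = 3473*(-1/3789) = -3473/3789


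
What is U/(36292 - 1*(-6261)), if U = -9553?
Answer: -9553/42553 ≈ -0.22450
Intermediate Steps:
U/(36292 - 1*(-6261)) = -9553/(36292 - 1*(-6261)) = -9553/(36292 + 6261) = -9553/42553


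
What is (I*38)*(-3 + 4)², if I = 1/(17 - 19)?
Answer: -19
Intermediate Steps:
I = -½ (I = 1/(-2) = -½ ≈ -0.50000)
(I*38)*(-3 + 4)² = (-½*38)*(-3 + 4)² = -19*1² = -19*1 = -19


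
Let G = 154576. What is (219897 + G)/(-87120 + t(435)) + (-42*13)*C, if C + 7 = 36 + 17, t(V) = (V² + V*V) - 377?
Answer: -7307201075/290953 ≈ -25115.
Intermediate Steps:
t(V) = -377 + 2*V² (t(V) = (V² + V²) - 377 = 2*V² - 377 = -377 + 2*V²)
C = 46 (C = -7 + (36 + 17) = -7 + 53 = 46)
(219897 + G)/(-87120 + t(435)) + (-42*13)*C = (219897 + 154576)/(-87120 + (-377 + 2*435²)) - 42*13*46 = 374473/(-87120 + (-377 + 2*189225)) - 546*46 = 374473/(-87120 + (-377 + 378450)) - 25116 = 374473/(-87120 + 378073) - 25116 = 374473/290953 - 25116 = -7307201075/290953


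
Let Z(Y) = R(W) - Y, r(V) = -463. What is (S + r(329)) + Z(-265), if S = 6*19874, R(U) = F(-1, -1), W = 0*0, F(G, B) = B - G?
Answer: 119046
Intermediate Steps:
W = 0
R(U) = 0 (R(U) = -1 - 1*(-1) = -1 + 1 = 0)
S = 119244
Z(Y) = -Y (Z(Y) = 0 - Y = -Y)
(S + r(329)) + Z(-265) = (119244 - 463) - 1*(-265) = 118781 + 265 = 119046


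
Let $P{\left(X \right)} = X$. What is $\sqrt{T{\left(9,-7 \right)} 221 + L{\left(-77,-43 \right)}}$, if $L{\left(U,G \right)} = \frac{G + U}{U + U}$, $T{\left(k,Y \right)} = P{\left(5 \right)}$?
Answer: $\frac{\sqrt{6556165}}{77} \approx 33.253$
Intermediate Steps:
$T{\left(k,Y \right)} = 5$
$L{\left(U,G \right)} = \frac{G + U}{2 U}$
$\sqrt{T{\left(9,-7 \right)} 221 + L{\left(-77,-43 \right)}} = \sqrt{5 \cdot 221 + \frac{-43 - 77}{2 \left(-77\right)}} = \sqrt{1105 + \frac{1}{2} \left(- \frac{1}{77}\right) \left(-120\right)} = \sqrt{1105 + \frac{60}{77}} = \sqrt{\frac{85145}{77}} = \frac{\sqrt{6556165}}{77}$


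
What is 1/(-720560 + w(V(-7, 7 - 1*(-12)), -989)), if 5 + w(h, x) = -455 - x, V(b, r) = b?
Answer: -1/720031 ≈ -1.3888e-6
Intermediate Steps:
w(h, x) = -460 - x (w(h, x) = -5 + (-455 - x) = -460 - x)
1/(-720560 + w(V(-7, 7 - 1*(-12)), -989)) = 1/(-720560 + (-460 - 1*(-989))) = 1/(-720560 + (-460 + 989)) = 1/(-720560 + 529) = 1/(-720031) = -1/720031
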